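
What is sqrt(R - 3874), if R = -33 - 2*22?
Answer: 3*I*sqrt(439) ≈ 62.857*I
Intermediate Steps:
R = -77 (R = -33 - 44 = -77)
sqrt(R - 3874) = sqrt(-77 - 3874) = sqrt(-3951) = 3*I*sqrt(439)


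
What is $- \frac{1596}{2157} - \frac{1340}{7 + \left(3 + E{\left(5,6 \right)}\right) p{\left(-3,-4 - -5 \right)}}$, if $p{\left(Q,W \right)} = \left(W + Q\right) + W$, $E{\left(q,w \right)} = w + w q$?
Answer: $\frac{236609}{5752} \approx 41.135$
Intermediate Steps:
$E{\left(q,w \right)} = w + q w$
$p{\left(Q,W \right)} = Q + 2 W$ ($p{\left(Q,W \right)} = \left(Q + W\right) + W = Q + 2 W$)
$- \frac{1596}{2157} - \frac{1340}{7 + \left(3 + E{\left(5,6 \right)}\right) p{\left(-3,-4 - -5 \right)}} = - \frac{1596}{2157} - \frac{1340}{7 + \left(3 + 6 \left(1 + 5\right)\right) \left(-3 + 2 \left(-4 - -5\right)\right)} = \left(-1596\right) \frac{1}{2157} - \frac{1340}{7 + \left(3 + 6 \cdot 6\right) \left(-3 + 2 \left(-4 + 5\right)\right)} = - \frac{532}{719} - \frac{1340}{7 + \left(3 + 36\right) \left(-3 + 2 \cdot 1\right)} = - \frac{532}{719} - \frac{1340}{7 + 39 \left(-3 + 2\right)} = - \frac{532}{719} - \frac{1340}{7 + 39 \left(-1\right)} = - \frac{532}{719} - \frac{1340}{7 - 39} = - \frac{532}{719} - \frac{1340}{-32} = - \frac{532}{719} - - \frac{335}{8} = - \frac{532}{719} + \frac{335}{8} = \frac{236609}{5752}$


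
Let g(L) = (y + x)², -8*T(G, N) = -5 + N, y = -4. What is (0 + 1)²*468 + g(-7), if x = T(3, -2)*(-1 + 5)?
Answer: 1873/4 ≈ 468.25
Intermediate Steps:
T(G, N) = 5/8 - N/8 (T(G, N) = -(-5 + N)/8 = 5/8 - N/8)
x = 7/2 (x = (5/8 - ⅛*(-2))*(-1 + 5) = (5/8 + ¼)*4 = (7/8)*4 = 7/2 ≈ 3.5000)
g(L) = ¼ (g(L) = (-4 + 7/2)² = (-½)² = ¼)
(0 + 1)²*468 + g(-7) = (0 + 1)²*468 + ¼ = 1²*468 + ¼ = 1*468 + ¼ = 468 + ¼ = 1873/4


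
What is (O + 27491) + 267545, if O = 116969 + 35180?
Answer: 447185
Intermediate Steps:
O = 152149
(O + 27491) + 267545 = (152149 + 27491) + 267545 = 179640 + 267545 = 447185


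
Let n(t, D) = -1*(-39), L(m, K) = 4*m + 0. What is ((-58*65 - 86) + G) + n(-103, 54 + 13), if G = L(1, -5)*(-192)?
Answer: -4585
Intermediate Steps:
L(m, K) = 4*m
n(t, D) = 39
G = -768 (G = (4*1)*(-192) = 4*(-192) = -768)
((-58*65 - 86) + G) + n(-103, 54 + 13) = ((-58*65 - 86) - 768) + 39 = ((-3770 - 86) - 768) + 39 = (-3856 - 768) + 39 = -4624 + 39 = -4585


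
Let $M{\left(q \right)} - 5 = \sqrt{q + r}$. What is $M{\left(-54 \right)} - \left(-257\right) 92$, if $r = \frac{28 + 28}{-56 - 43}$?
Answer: $23649 + \frac{i \sqrt{59422}}{33} \approx 23649.0 + 7.3869 i$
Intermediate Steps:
$r = - \frac{56}{99}$ ($r = \frac{56}{-99} = 56 \left(- \frac{1}{99}\right) = - \frac{56}{99} \approx -0.56566$)
$M{\left(q \right)} = 5 + \sqrt{- \frac{56}{99} + q}$ ($M{\left(q \right)} = 5 + \sqrt{q - \frac{56}{99}} = 5 + \sqrt{- \frac{56}{99} + q}$)
$M{\left(-54 \right)} - \left(-257\right) 92 = \left(5 + \frac{\sqrt{-616 + 1089 \left(-54\right)}}{33}\right) - \left(-257\right) 92 = \left(5 + \frac{\sqrt{-616 - 58806}}{33}\right) - -23644 = \left(5 + \frac{\sqrt{-59422}}{33}\right) + 23644 = \left(5 + \frac{i \sqrt{59422}}{33}\right) + 23644 = 23649 + \frac{i \sqrt{59422}}{33}$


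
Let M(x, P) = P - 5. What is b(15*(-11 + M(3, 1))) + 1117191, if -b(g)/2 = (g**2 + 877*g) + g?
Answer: 1411041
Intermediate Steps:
M(x, P) = -5 + P
b(g) = -1756*g - 2*g**2 (b(g) = -2*((g**2 + 877*g) + g) = -2*(g**2 + 878*g) = -1756*g - 2*g**2)
b(15*(-11 + M(3, 1))) + 1117191 = -2*15*(-11 + (-5 + 1))*(878 + 15*(-11 + (-5 + 1))) + 1117191 = -2*15*(-11 - 4)*(878 + 15*(-11 - 4)) + 1117191 = -2*15*(-15)*(878 + 15*(-15)) + 1117191 = -2*(-225)*(878 - 225) + 1117191 = -2*(-225)*653 + 1117191 = 293850 + 1117191 = 1411041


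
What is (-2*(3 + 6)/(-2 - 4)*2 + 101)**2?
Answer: 11449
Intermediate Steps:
(-2*(3 + 6)/(-2 - 4)*2 + 101)**2 = (-18/(-6)*2 + 101)**2 = (-18*(-1)/6*2 + 101)**2 = (-2*(-3/2)*2 + 101)**2 = (3*2 + 101)**2 = (6 + 101)**2 = 107**2 = 11449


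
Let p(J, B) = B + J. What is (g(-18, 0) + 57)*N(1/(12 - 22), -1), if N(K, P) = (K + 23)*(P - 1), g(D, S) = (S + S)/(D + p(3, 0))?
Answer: -13053/5 ≈ -2610.6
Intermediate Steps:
g(D, S) = 2*S/(3 + D) (g(D, S) = (S + S)/(D + (0 + 3)) = (2*S)/(D + 3) = (2*S)/(3 + D) = 2*S/(3 + D))
N(K, P) = (-1 + P)*(23 + K) (N(K, P) = (23 + K)*(-1 + P) = (-1 + P)*(23 + K))
(g(-18, 0) + 57)*N(1/(12 - 22), -1) = (2*0/(3 - 18) + 57)*(-23 - 1/(12 - 22) + 23*(-1) - 1/(12 - 22)) = (2*0/(-15) + 57)*(-23 - 1/(-10) - 23 - 1/(-10)) = (2*0*(-1/15) + 57)*(-23 - 1*(-1/10) - 23 - 1/10*(-1)) = (0 + 57)*(-23 + 1/10 - 23 + 1/10) = 57*(-229/5) = -13053/5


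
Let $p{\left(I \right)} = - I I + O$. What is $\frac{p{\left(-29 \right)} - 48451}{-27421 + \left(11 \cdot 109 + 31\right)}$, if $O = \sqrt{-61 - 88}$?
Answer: $\frac{49292}{26191} - \frac{i \sqrt{149}}{26191} \approx 1.882 - 0.00046606 i$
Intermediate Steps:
$O = i \sqrt{149}$ ($O = \sqrt{-149} = i \sqrt{149} \approx 12.207 i$)
$p{\left(I \right)} = - I^{2} + i \sqrt{149}$ ($p{\left(I \right)} = - I I + i \sqrt{149} = - I^{2} + i \sqrt{149}$)
$\frac{p{\left(-29 \right)} - 48451}{-27421 + \left(11 \cdot 109 + 31\right)} = \frac{\left(- \left(-29\right)^{2} + i \sqrt{149}\right) - 48451}{-27421 + \left(11 \cdot 109 + 31\right)} = \frac{\left(\left(-1\right) 841 + i \sqrt{149}\right) - 48451}{-27421 + \left(1199 + 31\right)} = \frac{\left(-841 + i \sqrt{149}\right) - 48451}{-27421 + 1230} = \frac{-49292 + i \sqrt{149}}{-26191} = \left(-49292 + i \sqrt{149}\right) \left(- \frac{1}{26191}\right) = \frac{49292}{26191} - \frac{i \sqrt{149}}{26191}$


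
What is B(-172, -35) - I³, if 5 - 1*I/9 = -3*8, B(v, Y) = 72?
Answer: -17779509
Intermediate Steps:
I = 261 (I = 45 - (-27)*8 = 45 - 9*(-24) = 45 + 216 = 261)
B(-172, -35) - I³ = 72 - 1*261³ = 72 - 1*17779581 = 72 - 17779581 = -17779509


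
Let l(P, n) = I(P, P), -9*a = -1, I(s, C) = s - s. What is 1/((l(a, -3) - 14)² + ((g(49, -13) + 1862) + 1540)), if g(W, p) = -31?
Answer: 1/3567 ≈ 0.00028035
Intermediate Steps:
I(s, C) = 0
a = ⅑ (a = -⅑*(-1) = ⅑ ≈ 0.11111)
l(P, n) = 0
1/((l(a, -3) - 14)² + ((g(49, -13) + 1862) + 1540)) = 1/((0 - 14)² + ((-31 + 1862) + 1540)) = 1/((-14)² + (1831 + 1540)) = 1/(196 + 3371) = 1/3567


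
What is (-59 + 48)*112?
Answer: -1232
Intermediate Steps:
(-59 + 48)*112 = -11*112 = -1232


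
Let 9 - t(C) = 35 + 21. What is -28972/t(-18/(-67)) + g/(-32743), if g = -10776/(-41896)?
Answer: 4967976273143/8059329277 ≈ 616.43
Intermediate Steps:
g = 1347/5237 (g = -10776*(-1/41896) = 1347/5237 ≈ 0.25721)
t(C) = -47 (t(C) = 9 - (35 + 21) = 9 - 1*56 = 9 - 56 = -47)
-28972/t(-18/(-67)) + g/(-32743) = -28972/(-47) + (1347/5237)/(-32743) = -28972*(-1/47) + (1347/5237)*(-1/32743) = 28972/47 - 1347/171475091 = 4967976273143/8059329277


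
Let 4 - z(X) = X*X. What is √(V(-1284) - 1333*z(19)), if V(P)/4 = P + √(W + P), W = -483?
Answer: √(470745 + 4*I*√1767) ≈ 686.11 + 0.12*I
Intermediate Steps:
z(X) = 4 - X² (z(X) = 4 - X*X = 4 - X²)
V(P) = 4*P + 4*√(-483 + P) (V(P) = 4*(P + √(-483 + P)) = 4*P + 4*√(-483 + P))
√(V(-1284) - 1333*z(19)) = √((4*(-1284) + 4*√(-483 - 1284)) - 1333*(4 - 1*19²)) = √((-5136 + 4*√(-1767)) - 1333*(4 - 1*361)) = √((-5136 + 4*(I*√1767)) - 1333*(4 - 361)) = √((-5136 + 4*I*√1767) - 1333*(-357)) = √((-5136 + 4*I*√1767) - 1*(-475881)) = √((-5136 + 4*I*√1767) + 475881) = √(470745 + 4*I*√1767)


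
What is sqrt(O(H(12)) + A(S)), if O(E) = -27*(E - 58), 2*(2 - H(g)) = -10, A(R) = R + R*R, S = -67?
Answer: sqrt(5799) ≈ 76.151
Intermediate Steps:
A(R) = R + R**2
H(g) = 7 (H(g) = 2 - 1/2*(-10) = 2 + 5 = 7)
O(E) = 1566 - 27*E (O(E) = -27*(-58 + E) = 1566 - 27*E)
sqrt(O(H(12)) + A(S)) = sqrt((1566 - 27*7) - 67*(1 - 67)) = sqrt((1566 - 189) - 67*(-66)) = sqrt(1377 + 4422) = sqrt(5799)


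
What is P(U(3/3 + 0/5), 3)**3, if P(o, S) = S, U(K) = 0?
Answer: 27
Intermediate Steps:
P(U(3/3 + 0/5), 3)**3 = 3**3 = 27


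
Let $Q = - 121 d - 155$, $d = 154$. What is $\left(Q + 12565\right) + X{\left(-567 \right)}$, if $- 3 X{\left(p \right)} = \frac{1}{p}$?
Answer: $- \frac{10587023}{1701} \approx -6224.0$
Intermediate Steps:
$X{\left(p \right)} = - \frac{1}{3 p}$
$Q = -18789$ ($Q = \left(-121\right) 154 - 155 = -18634 - 155 = -18789$)
$\left(Q + 12565\right) + X{\left(-567 \right)} = \left(-18789 + 12565\right) - \frac{1}{3 \left(-567\right)} = -6224 - - \frac{1}{1701} = -6224 + \frac{1}{1701} = - \frac{10587023}{1701}$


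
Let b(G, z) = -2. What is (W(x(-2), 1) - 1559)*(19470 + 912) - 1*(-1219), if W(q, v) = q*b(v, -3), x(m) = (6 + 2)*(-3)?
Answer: -30795983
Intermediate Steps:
x(m) = -24 (x(m) = 8*(-3) = -24)
W(q, v) = -2*q (W(q, v) = q*(-2) = -2*q)
(W(x(-2), 1) - 1559)*(19470 + 912) - 1*(-1219) = (-2*(-24) - 1559)*(19470 + 912) - 1*(-1219) = (48 - 1559)*20382 + 1219 = -1511*20382 + 1219 = -30797202 + 1219 = -30795983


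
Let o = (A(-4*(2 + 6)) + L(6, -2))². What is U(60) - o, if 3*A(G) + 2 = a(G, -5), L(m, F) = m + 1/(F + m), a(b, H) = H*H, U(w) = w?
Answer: -19249/144 ≈ -133.67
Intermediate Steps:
a(b, H) = H²
A(G) = 23/3 (A(G) = -⅔ + (⅓)*(-5)² = -⅔ + (⅓)*25 = -⅔ + 25/3 = 23/3)
o = 27889/144 (o = (23/3 + (1 + 6² - 2*6)/(-2 + 6))² = (23/3 + (1 + 36 - 12)/4)² = (23/3 + (¼)*25)² = (23/3 + 25/4)² = (167/12)² = 27889/144 ≈ 193.67)
U(60) - o = 60 - 1*27889/144 = 60 - 27889/144 = -19249/144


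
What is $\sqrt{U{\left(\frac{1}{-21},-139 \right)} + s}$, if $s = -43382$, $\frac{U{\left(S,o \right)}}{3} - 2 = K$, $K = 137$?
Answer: $i \sqrt{42965} \approx 207.28 i$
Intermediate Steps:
$U{\left(S,o \right)} = 417$ ($U{\left(S,o \right)} = 6 + 3 \cdot 137 = 6 + 411 = 417$)
$\sqrt{U{\left(\frac{1}{-21},-139 \right)} + s} = \sqrt{417 - 43382} = \sqrt{-42965} = i \sqrt{42965}$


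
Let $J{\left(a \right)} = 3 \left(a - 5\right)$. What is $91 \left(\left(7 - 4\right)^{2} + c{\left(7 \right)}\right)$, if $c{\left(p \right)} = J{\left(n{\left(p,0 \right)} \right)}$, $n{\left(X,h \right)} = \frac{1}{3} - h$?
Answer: $-455$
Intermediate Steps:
$n{\left(X,h \right)} = \frac{1}{3} - h$
$J{\left(a \right)} = -15 + 3 a$ ($J{\left(a \right)} = 3 \left(-5 + a\right) = -15 + 3 a$)
$c{\left(p \right)} = -14$ ($c{\left(p \right)} = -15 + 3 \left(\frac{1}{3} - 0\right) = -15 + 3 \left(\frac{1}{3} + 0\right) = -15 + 3 \cdot \frac{1}{3} = -15 + 1 = -14$)
$91 \left(\left(7 - 4\right)^{2} + c{\left(7 \right)}\right) = 91 \left(\left(7 - 4\right)^{2} - 14\right) = 91 \left(3^{2} - 14\right) = 91 \left(9 - 14\right) = 91 \left(-5\right) = -455$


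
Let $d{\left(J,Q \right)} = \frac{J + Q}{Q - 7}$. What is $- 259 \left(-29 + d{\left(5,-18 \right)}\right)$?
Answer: $\frac{184408}{25} \approx 7376.3$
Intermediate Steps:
$d{\left(J,Q \right)} = \frac{J + Q}{-7 + Q}$
$- 259 \left(-29 + d{\left(5,-18 \right)}\right) = - 259 \left(-29 + \frac{5 - 18}{-7 - 18}\right) = - 259 \left(-29 + \frac{1}{-25} \left(-13\right)\right) = - 259 \left(-29 - - \frac{13}{25}\right) = - 259 \left(-29 + \frac{13}{25}\right) = \left(-259\right) \left(- \frac{712}{25}\right) = \frac{184408}{25}$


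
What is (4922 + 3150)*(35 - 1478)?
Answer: -11647896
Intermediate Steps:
(4922 + 3150)*(35 - 1478) = 8072*(-1443) = -11647896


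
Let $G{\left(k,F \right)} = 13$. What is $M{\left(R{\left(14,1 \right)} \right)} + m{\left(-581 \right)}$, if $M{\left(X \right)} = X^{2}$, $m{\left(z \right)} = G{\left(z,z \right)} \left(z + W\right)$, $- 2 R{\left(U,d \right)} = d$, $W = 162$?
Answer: $- \frac{21787}{4} \approx -5446.8$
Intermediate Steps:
$R{\left(U,d \right)} = - \frac{d}{2}$
$m{\left(z \right)} = 2106 + 13 z$ ($m{\left(z \right)} = 13 \left(z + 162\right) = 13 \left(162 + z\right) = 2106 + 13 z$)
$M{\left(R{\left(14,1 \right)} \right)} + m{\left(-581 \right)} = \left(\left(- \frac{1}{2}\right) 1\right)^{2} + \left(2106 + 13 \left(-581\right)\right) = \left(- \frac{1}{2}\right)^{2} + \left(2106 - 7553\right) = \frac{1}{4} - 5447 = - \frac{21787}{4}$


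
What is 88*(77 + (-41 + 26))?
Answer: 5456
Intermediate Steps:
88*(77 + (-41 + 26)) = 88*(77 - 15) = 88*62 = 5456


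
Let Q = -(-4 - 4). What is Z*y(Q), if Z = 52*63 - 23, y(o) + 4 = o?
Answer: 13012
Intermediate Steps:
Q = 8 (Q = -1*(-8) = 8)
y(o) = -4 + o
Z = 3253 (Z = 3276 - 23 = 3253)
Z*y(Q) = 3253*(-4 + 8) = 3253*4 = 13012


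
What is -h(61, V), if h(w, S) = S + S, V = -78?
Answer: 156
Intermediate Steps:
h(w, S) = 2*S
-h(61, V) = -2*(-78) = -1*(-156) = 156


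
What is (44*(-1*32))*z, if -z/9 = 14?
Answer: 177408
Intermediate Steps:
z = -126 (z = -9*14 = -126)
(44*(-1*32))*z = (44*(-1*32))*(-126) = (44*(-32))*(-126) = -1408*(-126) = 177408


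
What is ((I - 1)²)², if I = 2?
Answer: 1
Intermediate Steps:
((I - 1)²)² = ((2 - 1)²)² = (1²)² = 1² = 1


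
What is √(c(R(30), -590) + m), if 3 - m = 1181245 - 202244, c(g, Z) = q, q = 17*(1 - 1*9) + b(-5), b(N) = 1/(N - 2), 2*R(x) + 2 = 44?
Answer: I*√47977573/7 ≈ 989.51*I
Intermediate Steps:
R(x) = 21 (R(x) = -1 + (½)*44 = -1 + 22 = 21)
b(N) = 1/(-2 + N)
q = -953/7 (q = 17*(1 - 1*9) + 1/(-2 - 5) = 17*(1 - 9) + 1/(-7) = 17*(-8) - ⅐ = -136 - ⅐ = -953/7 ≈ -136.14)
c(g, Z) = -953/7
m = -978998 (m = 3 - (1181245 - 202244) = 3 - 1*979001 = 3 - 979001 = -978998)
√(c(R(30), -590) + m) = √(-953/7 - 978998) = √(-6853939/7) = I*√47977573/7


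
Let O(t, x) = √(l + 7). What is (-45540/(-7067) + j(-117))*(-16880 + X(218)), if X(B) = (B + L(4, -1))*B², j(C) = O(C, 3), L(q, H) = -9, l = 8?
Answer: 451558063440/7067 + 9915636*√15 ≈ 1.0230e+8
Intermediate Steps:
O(t, x) = √15 (O(t, x) = √(8 + 7) = √15)
j(C) = √15
X(B) = B²*(-9 + B) (X(B) = (B - 9)*B² = (-9 + B)*B² = B²*(-9 + B))
(-45540/(-7067) + j(-117))*(-16880 + X(218)) = (-45540/(-7067) + √15)*(-16880 + 218²*(-9 + 218)) = (-45540*(-1/7067) + √15)*(-16880 + 47524*209) = (45540/7067 + √15)*(-16880 + 9932516) = (45540/7067 + √15)*9915636 = 451558063440/7067 + 9915636*√15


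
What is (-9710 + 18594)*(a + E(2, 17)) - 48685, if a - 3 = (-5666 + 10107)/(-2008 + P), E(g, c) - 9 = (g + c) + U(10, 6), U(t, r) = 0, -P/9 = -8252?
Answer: 4105542196/18065 ≈ 2.2727e+5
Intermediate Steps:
P = 74268 (P = -9*(-8252) = 74268)
E(g, c) = 9 + c + g (E(g, c) = 9 + ((g + c) + 0) = 9 + ((c + g) + 0) = 9 + (c + g) = 9 + c + g)
a = 221221/72260 (a = 3 + (-5666 + 10107)/(-2008 + 74268) = 3 + 4441/72260 = 221221/72260 ≈ 3.0615)
(-9710 + 18594)*(a + E(2, 17)) - 48685 = (-9710 + 18594)*(221221/72260 + (9 + 17 + 2)) - 48685 = 8884*(221221/72260 + 28) - 48685 = 8884*(2244501/72260) - 48685 = 4985036721/18065 - 48685 = 4105542196/18065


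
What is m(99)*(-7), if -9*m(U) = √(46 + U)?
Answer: 7*√145/9 ≈ 9.3657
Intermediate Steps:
m(U) = -√(46 + U)/9
m(99)*(-7) = -√(46 + 99)/9*(-7) = -√145/9*(-7) = 7*√145/9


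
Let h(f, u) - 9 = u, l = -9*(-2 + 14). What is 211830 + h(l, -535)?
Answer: 211304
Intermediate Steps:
l = -108 (l = -9*12 = -108)
h(f, u) = 9 + u
211830 + h(l, -535) = 211830 + (9 - 535) = 211830 - 526 = 211304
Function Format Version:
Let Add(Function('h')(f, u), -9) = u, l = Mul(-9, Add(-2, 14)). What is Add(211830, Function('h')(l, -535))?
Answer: 211304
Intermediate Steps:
l = -108 (l = Mul(-9, 12) = -108)
Function('h')(f, u) = Add(9, u)
Add(211830, Function('h')(l, -535)) = Add(211830, Add(9, -535)) = Add(211830, -526) = 211304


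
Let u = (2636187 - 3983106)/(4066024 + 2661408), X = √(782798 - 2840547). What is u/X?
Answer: 43449*I*√2057749/446560208728 ≈ 0.00013957*I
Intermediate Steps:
X = I*√2057749 (X = √(-2057749) = I*√2057749 ≈ 1434.5*I)
u = -1346919/6727432 ≈ -0.20021
u/X = -1346919*(-I*√2057749/2057749)/6727432 = -(-43449)*I*√2057749/446560208728 = 43449*I*√2057749/446560208728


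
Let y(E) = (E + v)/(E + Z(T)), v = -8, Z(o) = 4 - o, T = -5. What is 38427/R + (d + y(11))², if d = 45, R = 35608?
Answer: 3631306809/1780400 ≈ 2039.6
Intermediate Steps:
y(E) = (-8 + E)/(9 + E) (y(E) = (E - 8)/(E + (4 - 1*(-5))) = (-8 + E)/(E + (4 + 5)) = (-8 + E)/(E + 9) = (-8 + E)/(9 + E))
38427/R + (d + y(11))² = 38427/35608 + (45 + (-8 + 11)/(9 + 11))² = 38427*(1/35608) + (45 + 3/20)² = 38427/35608 + (45 + (1/20)*3)² = 38427/35608 + (45 + 3/20)² = 38427/35608 + (903/20)² = 38427/35608 + 815409/400 = 3631306809/1780400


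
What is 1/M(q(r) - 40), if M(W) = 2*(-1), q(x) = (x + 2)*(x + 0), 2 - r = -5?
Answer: -1/2 ≈ -0.50000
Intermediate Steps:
r = 7 (r = 2 - 1*(-5) = 2 + 5 = 7)
q(x) = x*(2 + x) (q(x) = (2 + x)*x = x*(2 + x))
M(W) = -2
1/M(q(r) - 40) = 1/(-2) = -1/2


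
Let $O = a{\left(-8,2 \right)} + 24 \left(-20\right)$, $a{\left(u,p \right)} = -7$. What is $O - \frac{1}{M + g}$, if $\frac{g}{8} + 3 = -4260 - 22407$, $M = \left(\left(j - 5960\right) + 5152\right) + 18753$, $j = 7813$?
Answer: $- \frac{91362173}{187602} \approx -487.0$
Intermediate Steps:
$O = -487$ ($O = -7 + 24 \left(-20\right) = -7 - 480 = -487$)
$M = 25758$ ($M = \left(\left(7813 - 5960\right) + 5152\right) + 18753 = \left(1853 + 5152\right) + 18753 = 7005 + 18753 = 25758$)
$g = -213360$ ($g = -24 + 8 \left(-4260 - 22407\right) = -24 + 8 \left(-26667\right) = -24 - 213336 = -213360$)
$O - \frac{1}{M + g} = -487 - \frac{1}{25758 - 213360} = -487 - \frac{1}{-187602} = -487 - - \frac{1}{187602} = -487 + \frac{1}{187602} = - \frac{91362173}{187602}$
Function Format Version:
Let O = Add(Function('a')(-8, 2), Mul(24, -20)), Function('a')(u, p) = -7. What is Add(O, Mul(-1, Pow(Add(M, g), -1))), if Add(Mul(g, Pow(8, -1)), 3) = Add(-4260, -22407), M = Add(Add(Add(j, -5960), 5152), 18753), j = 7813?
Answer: Rational(-91362173, 187602) ≈ -487.00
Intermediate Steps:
O = -487 (O = Add(-7, Mul(24, -20)) = Add(-7, -480) = -487)
M = 25758 (M = Add(Add(Add(7813, -5960), 5152), 18753) = Add(Add(1853, 5152), 18753) = Add(7005, 18753) = 25758)
g = -213360 (g = Add(-24, Mul(8, Add(-4260, -22407))) = Add(-24, Mul(8, -26667)) = Add(-24, -213336) = -213360)
Add(O, Mul(-1, Pow(Add(M, g), -1))) = Add(-487, Mul(-1, Pow(Add(25758, -213360), -1))) = Add(-487, Mul(-1, Pow(-187602, -1))) = Add(-487, Mul(-1, Rational(-1, 187602))) = Add(-487, Rational(1, 187602)) = Rational(-91362173, 187602)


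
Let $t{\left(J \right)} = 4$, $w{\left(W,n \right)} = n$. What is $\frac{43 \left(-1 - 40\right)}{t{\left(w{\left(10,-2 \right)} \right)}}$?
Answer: $- \frac{1763}{4} \approx -440.75$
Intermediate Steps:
$\frac{43 \left(-1 - 40\right)}{t{\left(w{\left(10,-2 \right)} \right)}} = \frac{43 \left(-1 - 40\right)}{4} = 43 \left(-41\right) \frac{1}{4} = \left(-1763\right) \frac{1}{4} = - \frac{1763}{4}$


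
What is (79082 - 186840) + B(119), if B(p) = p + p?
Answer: -107520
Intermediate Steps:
B(p) = 2*p
(79082 - 186840) + B(119) = (79082 - 186840) + 2*119 = -107758 + 238 = -107520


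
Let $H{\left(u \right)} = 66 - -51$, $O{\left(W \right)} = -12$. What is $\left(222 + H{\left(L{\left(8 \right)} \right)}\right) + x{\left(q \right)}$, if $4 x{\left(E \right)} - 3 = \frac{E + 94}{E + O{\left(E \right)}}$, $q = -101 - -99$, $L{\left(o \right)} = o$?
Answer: $\frac{9467}{28} \approx 338.11$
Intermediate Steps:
$H{\left(u \right)} = 117$ ($H{\left(u \right)} = 66 + 51 = 117$)
$q = -2$ ($q = -101 + 99 = -2$)
$x{\left(E \right)} = \frac{3}{4} + \frac{94 + E}{4 \left(-12 + E\right)}$ ($x{\left(E \right)} = \frac{3}{4} + \frac{\left(E + 94\right) \frac{1}{E - 12}}{4} = \frac{3}{4} + \frac{\left(94 + E\right) \frac{1}{-12 + E}}{4} = \frac{3}{4} + \frac{\frac{1}{-12 + E} \left(94 + E\right)}{4} = \frac{3}{4} + \frac{94 + E}{4 \left(-12 + E\right)}$)
$\left(222 + H{\left(L{\left(8 \right)} \right)}\right) + x{\left(q \right)} = \left(222 + 117\right) + \frac{\frac{29}{2} - 2}{-12 - 2} = 339 + \frac{1}{-14} \cdot \frac{25}{2} = 339 - \frac{25}{28} = \frac{9467}{28}$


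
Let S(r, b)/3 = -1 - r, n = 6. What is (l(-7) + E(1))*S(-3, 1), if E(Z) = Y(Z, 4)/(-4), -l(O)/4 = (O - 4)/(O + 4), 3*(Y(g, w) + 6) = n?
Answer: -82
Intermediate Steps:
Y(g, w) = -4 (Y(g, w) = -6 + (⅓)*6 = -6 + 2 = -4)
l(O) = -4*(-4 + O)/(4 + O) (l(O) = -4*(O - 4)/(O + 4) = -4*(-4 + O)/(4 + O))
S(r, b) = -3 - 3*r (S(r, b) = 3*(-1 - r) = -3 - 3*r)
E(Z) = 1 (E(Z) = -4/(-4) = -4*(-¼) = 1)
(l(-7) + E(1))*S(-3, 1) = (4*(4 - 1*(-7))/(4 - 7) + 1)*(-3 - 3*(-3)) = (4*(4 + 7)/(-3) + 1)*(-3 + 9) = (4*(-⅓)*11 + 1)*6 = (-44/3 + 1)*6 = -41/3*6 = -82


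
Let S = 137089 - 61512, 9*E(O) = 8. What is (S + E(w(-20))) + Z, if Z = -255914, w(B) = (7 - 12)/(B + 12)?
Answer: -1623025/9 ≈ -1.8034e+5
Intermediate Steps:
w(B) = -5/(12 + B)
E(O) = 8/9 (E(O) = (⅑)*8 = 8/9)
S = 75577
(S + E(w(-20))) + Z = (75577 + 8/9) - 255914 = 680201/9 - 255914 = -1623025/9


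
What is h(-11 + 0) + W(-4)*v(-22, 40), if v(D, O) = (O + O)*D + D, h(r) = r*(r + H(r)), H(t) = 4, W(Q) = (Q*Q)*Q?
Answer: 114125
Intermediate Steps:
W(Q) = Q³ (W(Q) = Q²*Q = Q³)
h(r) = r*(4 + r) (h(r) = r*(r + 4) = r*(4 + r))
v(D, O) = D + 2*D*O (v(D, O) = (2*O)*D + D = 2*D*O + D = D + 2*D*O)
h(-11 + 0) + W(-4)*v(-22, 40) = (-11 + 0)*(4 + (-11 + 0)) + (-4)³*(-22*(1 + 2*40)) = -11*(4 - 11) - (-1408)*(1 + 80) = -11*(-7) - (-1408)*81 = 77 - 64*(-1782) = 77 + 114048 = 114125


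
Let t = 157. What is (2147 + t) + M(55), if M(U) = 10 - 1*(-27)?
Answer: 2341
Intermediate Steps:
M(U) = 37 (M(U) = 10 + 27 = 37)
(2147 + t) + M(55) = (2147 + 157) + 37 = 2304 + 37 = 2341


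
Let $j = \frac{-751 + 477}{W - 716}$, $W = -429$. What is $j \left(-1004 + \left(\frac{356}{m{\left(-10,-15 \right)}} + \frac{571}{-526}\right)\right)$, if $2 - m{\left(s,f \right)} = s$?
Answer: $- \frac{210871907}{903405} \approx -233.42$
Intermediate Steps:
$m{\left(s,f \right)} = 2 - s$
$j = \frac{274}{1145}$ ($j = \frac{-751 + 477}{-429 - 716} = - \frac{274}{-1145} = \left(-274\right) \left(- \frac{1}{1145}\right) = \frac{274}{1145} \approx 0.2393$)
$j \left(-1004 + \left(\frac{356}{m{\left(-10,-15 \right)}} + \frac{571}{-526}\right)\right) = \frac{274 \left(-1004 + \left(\frac{356}{2 - -10} + \frac{571}{-526}\right)\right)}{1145} = \frac{274 \left(-1004 + \left(\frac{356}{2 + 10} + 571 \left(- \frac{1}{526}\right)\right)\right)}{1145} = \frac{274 \left(-1004 - \left(\frac{571}{526} - \frac{356}{12}\right)\right)}{1145} = \frac{274 \left(-1004 + \left(356 \cdot \frac{1}{12} - \frac{571}{526}\right)\right)}{1145} = \frac{274 \left(-1004 + \left(\frac{89}{3} - \frac{571}{526}\right)\right)}{1145} = \frac{274 \left(-1004 + \frac{45101}{1578}\right)}{1145} = \frac{274}{1145} \left(- \frac{1539211}{1578}\right) = - \frac{210871907}{903405}$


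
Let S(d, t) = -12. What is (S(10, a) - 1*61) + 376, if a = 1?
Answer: 303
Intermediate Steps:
(S(10, a) - 1*61) + 376 = (-12 - 1*61) + 376 = (-12 - 61) + 376 = -73 + 376 = 303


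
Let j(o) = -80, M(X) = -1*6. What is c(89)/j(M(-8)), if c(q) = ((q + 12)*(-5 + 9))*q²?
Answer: -800021/20 ≈ -40001.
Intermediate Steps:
M(X) = -6
c(q) = q²*(48 + 4*q) (c(q) = ((12 + q)*4)*q² = (48 + 4*q)*q² = q²*(48 + 4*q))
c(89)/j(M(-8)) = (4*89²*(12 + 89))/(-80) = (4*7921*101)*(-1/80) = 3200084*(-1/80) = -800021/20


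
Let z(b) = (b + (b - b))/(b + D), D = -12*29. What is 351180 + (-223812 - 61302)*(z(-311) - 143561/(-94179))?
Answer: -4509655747324/20687987 ≈ -2.1798e+5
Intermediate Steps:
D = -348
z(b) = b/(-348 + b) (z(b) = (b + (b - b))/(b - 348) = (b + 0)/(-348 + b) = b/(-348 + b))
351180 + (-223812 - 61302)*(z(-311) - 143561/(-94179)) = 351180 + (-223812 - 61302)*(-311/(-348 - 311) - 143561/(-94179)) = 351180 - 285114*(-311/(-659) - 143561*(-1/94179)) = 351180 - 285114*(-311*(-1/659) + 143561/94179) = 351180 - 285114*(311/659 + 143561/94179) = 351180 - 285114*123896368/62063961 = 351180 - 11774863021984/20687987 = -4509655747324/20687987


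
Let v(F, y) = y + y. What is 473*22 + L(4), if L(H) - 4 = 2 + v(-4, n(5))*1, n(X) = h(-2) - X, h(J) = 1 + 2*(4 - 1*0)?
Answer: 10420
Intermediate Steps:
h(J) = 9 (h(J) = 1 + 2*(4 + 0) = 1 + 2*4 = 1 + 8 = 9)
n(X) = 9 - X
v(F, y) = 2*y
L(H) = 14 (L(H) = 4 + (2 + (2*(9 - 1*5))*1) = 4 + (2 + (2*(9 - 5))*1) = 4 + (2 + (2*4)*1) = 4 + (2 + 8*1) = 4 + (2 + 8) = 4 + 10 = 14)
473*22 + L(4) = 473*22 + 14 = 10406 + 14 = 10420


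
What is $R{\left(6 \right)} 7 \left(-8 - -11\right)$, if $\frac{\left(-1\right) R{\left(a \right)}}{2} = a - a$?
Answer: $0$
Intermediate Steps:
$R{\left(a \right)} = 0$ ($R{\left(a \right)} = - 2 \left(a - a\right) = \left(-2\right) 0 = 0$)
$R{\left(6 \right)} 7 \left(-8 - -11\right) = 0 \cdot 7 \left(-8 - -11\right) = 0 \left(-8 + 11\right) = 0 \cdot 3 = 0$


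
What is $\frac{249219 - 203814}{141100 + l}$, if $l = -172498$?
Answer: $- \frac{15135}{10466} \approx -1.4461$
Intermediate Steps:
$\frac{249219 - 203814}{141100 + l} = \frac{249219 - 203814}{141100 - 172498} = \frac{45405}{-31398} = 45405 \left(- \frac{1}{31398}\right) = - \frac{15135}{10466}$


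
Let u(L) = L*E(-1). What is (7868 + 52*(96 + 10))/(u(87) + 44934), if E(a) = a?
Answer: 4460/14949 ≈ 0.29835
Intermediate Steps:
u(L) = -L (u(L) = L*(-1) = -L)
(7868 + 52*(96 + 10))/(u(87) + 44934) = (7868 + 52*(96 + 10))/(-1*87 + 44934) = (7868 + 52*106)/(-87 + 44934) = (7868 + 5512)/44847 = 13380*(1/44847) = 4460/14949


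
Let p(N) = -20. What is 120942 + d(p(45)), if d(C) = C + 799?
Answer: 121721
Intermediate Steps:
d(C) = 799 + C
120942 + d(p(45)) = 120942 + (799 - 20) = 120942 + 779 = 121721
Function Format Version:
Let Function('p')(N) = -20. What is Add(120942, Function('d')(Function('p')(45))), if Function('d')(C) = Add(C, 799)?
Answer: 121721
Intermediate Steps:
Function('d')(C) = Add(799, C)
Add(120942, Function('d')(Function('p')(45))) = Add(120942, Add(799, -20)) = Add(120942, 779) = 121721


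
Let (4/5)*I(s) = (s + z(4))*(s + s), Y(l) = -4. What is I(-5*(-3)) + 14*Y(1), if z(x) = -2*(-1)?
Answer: 1163/2 ≈ 581.50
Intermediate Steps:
z(x) = 2
I(s) = 5*s*(2 + s)/2 (I(s) = 5*((s + 2)*(s + s))/4 = 5*((2 + s)*(2*s))/4 = 5*(2*s*(2 + s))/4 = 5*s*(2 + s)/2)
I(-5*(-3)) + 14*Y(1) = 5*(-5*(-3))*(2 - 5*(-3))/2 + 14*(-4) = (5/2)*15*(2 + 15) - 56 = (5/2)*15*17 - 56 = 1275/2 - 56 = 1163/2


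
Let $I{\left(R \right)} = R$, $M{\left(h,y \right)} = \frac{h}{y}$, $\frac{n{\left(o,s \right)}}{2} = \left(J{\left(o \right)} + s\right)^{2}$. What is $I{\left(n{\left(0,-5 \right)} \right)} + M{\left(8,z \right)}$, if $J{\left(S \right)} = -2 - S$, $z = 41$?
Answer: $\frac{4026}{41} \approx 98.195$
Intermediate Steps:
$n{\left(o,s \right)} = 2 \left(-2 + s - o\right)^{2}$ ($n{\left(o,s \right)} = 2 \left(\left(-2 - o\right) + s\right)^{2} = 2 \left(-2 + s - o\right)^{2}$)
$I{\left(n{\left(0,-5 \right)} \right)} + M{\left(8,z \right)} = 2 \left(2 + 0 - -5\right)^{2} + \frac{8}{41} = 2 \left(2 + 0 + 5\right)^{2} + 8 \cdot \frac{1}{41} = 2 \cdot 7^{2} + \frac{8}{41} = 2 \cdot 49 + \frac{8}{41} = 98 + \frac{8}{41} = \frac{4026}{41}$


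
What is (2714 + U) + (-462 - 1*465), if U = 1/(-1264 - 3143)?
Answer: 7875308/4407 ≈ 1787.0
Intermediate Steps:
U = -1/4407 (U = 1/(-4407) = -1/4407 ≈ -0.00022691)
(2714 + U) + (-462 - 1*465) = (2714 - 1/4407) + (-462 - 1*465) = 11960597/4407 + (-462 - 465) = 11960597/4407 - 927 = 7875308/4407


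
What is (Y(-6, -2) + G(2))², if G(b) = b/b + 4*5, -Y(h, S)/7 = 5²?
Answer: 23716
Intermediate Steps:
Y(h, S) = -175 (Y(h, S) = -7*5² = -7*25 = -175)
G(b) = 21 (G(b) = 1 + 20 = 21)
(Y(-6, -2) + G(2))² = (-175 + 21)² = (-154)² = 23716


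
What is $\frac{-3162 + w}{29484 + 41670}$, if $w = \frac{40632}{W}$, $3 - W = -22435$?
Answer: $- \frac{100153}{2255019} \approx -0.044413$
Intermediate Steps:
$W = 22438$ ($W = 3 - -22435 = 3 + 22435 = 22438$)
$w = \frac{20316}{11219}$ ($w = \frac{40632}{22438} = 40632 \cdot \frac{1}{22438} = \frac{20316}{11219} \approx 1.8109$)
$\frac{-3162 + w}{29484 + 41670} = \frac{-3162 + \frac{20316}{11219}}{29484 + 41670} = - \frac{35454162}{11219 \cdot 71154} = \left(- \frac{35454162}{11219}\right) \frac{1}{71154} = - \frac{100153}{2255019}$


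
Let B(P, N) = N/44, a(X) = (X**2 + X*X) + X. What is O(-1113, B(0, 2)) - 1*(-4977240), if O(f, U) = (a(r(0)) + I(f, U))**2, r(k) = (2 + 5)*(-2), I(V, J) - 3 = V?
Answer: 5513064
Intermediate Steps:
I(V, J) = 3 + V
r(k) = -14 (r(k) = 7*(-2) = -14)
a(X) = X + 2*X**2 (a(X) = (X**2 + X**2) + X = 2*X**2 + X = X + 2*X**2)
B(P, N) = N/44 (B(P, N) = N*(1/44) = N/44)
O(f, U) = (381 + f)**2 (O(f, U) = (-14*(1 + 2*(-14)) + (3 + f))**2 = (-14*(1 - 28) + (3 + f))**2 = (-14*(-27) + (3 + f))**2 = (378 + (3 + f))**2 = (381 + f)**2)
O(-1113, B(0, 2)) - 1*(-4977240) = (381 - 1113)**2 - 1*(-4977240) = (-732)**2 + 4977240 = 535824 + 4977240 = 5513064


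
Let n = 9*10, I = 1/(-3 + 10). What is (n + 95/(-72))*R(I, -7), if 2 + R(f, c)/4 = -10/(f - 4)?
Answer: 51080/243 ≈ 210.21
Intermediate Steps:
I = ⅐ (I = 1/7 = ⅐ ≈ 0.14286)
R(f, c) = -8 - 40/(-4 + f) (R(f, c) = -8 + 4*(-10/(f - 4)) = -8 + 4*(-10/(-4 + f)) = -8 - 40/(-4 + f))
n = 90
(n + 95/(-72))*R(I, -7) = (90 + 95/(-72))*(8*(-1 - 1*⅐)/(-4 + ⅐)) = (90 + 95*(-1/72))*(8*(-1 - ⅐)/(-27/7)) = (90 - 95/72)*(8*(-7/27)*(-8/7)) = (6385/72)*(64/27) = 51080/243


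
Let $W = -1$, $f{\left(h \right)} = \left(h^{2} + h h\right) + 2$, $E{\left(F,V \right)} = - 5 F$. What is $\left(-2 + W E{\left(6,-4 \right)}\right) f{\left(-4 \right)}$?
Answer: $952$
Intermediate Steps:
$f{\left(h \right)} = 2 + 2 h^{2}$ ($f{\left(h \right)} = \left(h^{2} + h^{2}\right) + 2 = 2 h^{2} + 2 = 2 + 2 h^{2}$)
$\left(-2 + W E{\left(6,-4 \right)}\right) f{\left(-4 \right)} = \left(-2 - \left(-5\right) 6\right) \left(2 + 2 \left(-4\right)^{2}\right) = \left(-2 - -30\right) \left(2 + 2 \cdot 16\right) = \left(-2 + 30\right) \left(2 + 32\right) = 28 \cdot 34 = 952$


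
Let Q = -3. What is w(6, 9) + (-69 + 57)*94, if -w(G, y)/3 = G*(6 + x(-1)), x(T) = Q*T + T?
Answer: -1272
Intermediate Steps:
x(T) = -2*T (x(T) = -3*T + T = -2*T)
w(G, y) = -24*G (w(G, y) = -3*G*(6 - 2*(-1)) = -3*G*(6 + 2) = -3*G*8 = -24*G)
w(6, 9) + (-69 + 57)*94 = -24*6 + (-69 + 57)*94 = -144 - 12*94 = -144 - 1128 = -1272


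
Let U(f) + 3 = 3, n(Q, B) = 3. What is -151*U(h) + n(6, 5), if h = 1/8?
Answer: 3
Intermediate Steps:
h = ⅛ ≈ 0.12500
U(f) = 0 (U(f) = -3 + 3 = 0)
-151*U(h) + n(6, 5) = -151*0 + 3 = 0 + 3 = 3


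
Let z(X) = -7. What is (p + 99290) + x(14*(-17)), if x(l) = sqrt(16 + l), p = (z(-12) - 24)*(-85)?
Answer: 101925 + I*sqrt(222) ≈ 1.0193e+5 + 14.9*I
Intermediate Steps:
p = 2635 (p = (-7 - 24)*(-85) = -31*(-85) = 2635)
(p + 99290) + x(14*(-17)) = (2635 + 99290) + sqrt(16 + 14*(-17)) = 101925 + sqrt(16 - 238) = 101925 + sqrt(-222) = 101925 + I*sqrt(222)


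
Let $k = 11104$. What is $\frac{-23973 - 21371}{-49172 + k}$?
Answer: $\frac{11336}{9517} \approx 1.1911$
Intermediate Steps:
$\frac{-23973 - 21371}{-49172 + k} = \frac{-23973 - 21371}{-49172 + 11104} = - \frac{45344}{-38068} = \left(-45344\right) \left(- \frac{1}{38068}\right) = \frac{11336}{9517}$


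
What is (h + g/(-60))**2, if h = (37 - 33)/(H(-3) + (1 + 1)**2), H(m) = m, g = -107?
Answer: 120409/3600 ≈ 33.447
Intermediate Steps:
h = 4 (h = (37 - 33)/(-3 + (1 + 1)**2) = 4/(-3 + 2**2) = 4/(-3 + 4) = 4/1 = 4*1 = 4)
(h + g/(-60))**2 = (4 - 107/(-60))**2 = (4 - 107*(-1/60))**2 = (4 + 107/60)**2 = (347/60)**2 = 120409/3600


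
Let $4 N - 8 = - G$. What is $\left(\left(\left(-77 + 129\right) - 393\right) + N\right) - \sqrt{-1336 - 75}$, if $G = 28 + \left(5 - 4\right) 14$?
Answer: $- \frac{699}{2} - i \sqrt{1411} \approx -349.5 - 37.563 i$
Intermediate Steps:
$G = 42$ ($G = 28 + \left(5 - 4\right) 14 = 28 + 1 \cdot 14 = 28 + 14 = 42$)
$N = - \frac{17}{2}$ ($N = 2 + \frac{\left(-1\right) 42}{4} = 2 + \frac{1}{4} \left(-42\right) = 2 - \frac{21}{2} = - \frac{17}{2} \approx -8.5$)
$\left(\left(\left(-77 + 129\right) - 393\right) + N\right) - \sqrt{-1336 - 75} = \left(\left(\left(-77 + 129\right) - 393\right) - \frac{17}{2}\right) - \sqrt{-1336 - 75} = \left(\left(52 - 393\right) - \frac{17}{2}\right) - \sqrt{-1411} = \left(-341 - \frac{17}{2}\right) - i \sqrt{1411} = - \frac{699}{2} - i \sqrt{1411}$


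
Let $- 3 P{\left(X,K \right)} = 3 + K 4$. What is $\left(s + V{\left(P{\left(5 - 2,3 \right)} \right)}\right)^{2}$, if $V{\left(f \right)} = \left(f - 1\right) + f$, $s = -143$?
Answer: $23716$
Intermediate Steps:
$P{\left(X,K \right)} = -1 - \frac{4 K}{3}$ ($P{\left(X,K \right)} = - \frac{3 + K 4}{3} = - \frac{3 + 4 K}{3} = -1 - \frac{4 K}{3}$)
$V{\left(f \right)} = -1 + 2 f$ ($V{\left(f \right)} = \left(-1 + f\right) + f = -1 + 2 f$)
$\left(s + V{\left(P{\left(5 - 2,3 \right)} \right)}\right)^{2} = \left(-143 + \left(-1 + 2 \left(-1 - 4\right)\right)\right)^{2} = \left(-143 + \left(-1 + 2 \left(-5\right)\right)\right)^{2} = \left(-143 - 11\right)^{2} = \left(-154\right)^{2} = 23716$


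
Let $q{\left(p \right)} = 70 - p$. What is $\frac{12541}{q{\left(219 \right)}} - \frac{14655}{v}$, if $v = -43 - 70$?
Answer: $\frac{766462}{16837} \approx 45.522$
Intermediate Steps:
$v = -113$ ($v = -43 - 70 = -113$)
$\frac{12541}{q{\left(219 \right)}} - \frac{14655}{v} = \frac{12541}{70 - 219} - \frac{14655}{-113} = \frac{12541}{70 - 219} - - \frac{14655}{113} = \frac{12541}{-149} + \frac{14655}{113} = 12541 \left(- \frac{1}{149}\right) + \frac{14655}{113} = - \frac{12541}{149} + \frac{14655}{113} = \frac{766462}{16837}$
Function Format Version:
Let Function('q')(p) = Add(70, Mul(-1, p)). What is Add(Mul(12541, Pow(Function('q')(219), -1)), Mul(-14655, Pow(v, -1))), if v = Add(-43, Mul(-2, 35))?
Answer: Rational(766462, 16837) ≈ 45.522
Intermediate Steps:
v = -113 (v = Add(-43, -70) = -113)
Add(Mul(12541, Pow(Function('q')(219), -1)), Mul(-14655, Pow(v, -1))) = Add(Mul(12541, Pow(Add(70, Mul(-1, 219)), -1)), Mul(-14655, Pow(-113, -1))) = Add(Mul(12541, Pow(Add(70, -219), -1)), Mul(-14655, Rational(-1, 113))) = Add(Mul(12541, Pow(-149, -1)), Rational(14655, 113)) = Add(Mul(12541, Rational(-1, 149)), Rational(14655, 113)) = Add(Rational(-12541, 149), Rational(14655, 113)) = Rational(766462, 16837)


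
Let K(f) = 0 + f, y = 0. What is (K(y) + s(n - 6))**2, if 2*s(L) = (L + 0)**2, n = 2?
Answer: 64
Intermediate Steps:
K(f) = f
s(L) = L**2/2 (s(L) = (L + 0)**2/2 = L**2/2)
(K(y) + s(n - 6))**2 = (0 + (2 - 6)**2/2)**2 = (0 + (1/2)*(-4)**2)**2 = (0 + (1/2)*16)**2 = (0 + 8)**2 = 8**2 = 64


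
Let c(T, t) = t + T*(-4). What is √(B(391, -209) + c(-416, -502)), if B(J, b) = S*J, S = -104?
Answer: I*√39502 ≈ 198.75*I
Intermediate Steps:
c(T, t) = t - 4*T
B(J, b) = -104*J
√(B(391, -209) + c(-416, -502)) = √(-104*391 + (-502 - 4*(-416))) = √(-40664 + (-502 + 1664)) = √(-40664 + 1162) = √(-39502) = I*√39502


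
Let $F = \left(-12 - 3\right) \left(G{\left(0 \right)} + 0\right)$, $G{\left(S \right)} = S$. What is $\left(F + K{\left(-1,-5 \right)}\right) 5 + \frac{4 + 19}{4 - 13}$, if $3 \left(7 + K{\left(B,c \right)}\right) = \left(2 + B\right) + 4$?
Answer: $- \frac{263}{9} \approx -29.222$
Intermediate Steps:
$K{\left(B,c \right)} = -5 + \frac{B}{3}$ ($K{\left(B,c \right)} = -7 + \frac{\left(2 + B\right) + 4}{3} = -7 + \frac{6 + B}{3} = -7 + \left(2 + \frac{B}{3}\right) = -5 + \frac{B}{3}$)
$F = 0$ ($F = \left(-12 - 3\right) \left(0 + 0\right) = \left(-15\right) 0 = 0$)
$\left(F + K{\left(-1,-5 \right)}\right) 5 + \frac{4 + 19}{4 - 13} = \left(0 + \left(-5 + \frac{1}{3} \left(-1\right)\right)\right) 5 + \frac{4 + 19}{4 - 13} = \left(0 - \frac{16}{3}\right) 5 + \frac{23}{-9} = \left(0 - \frac{16}{3}\right) 5 + 23 \left(- \frac{1}{9}\right) = \left(- \frac{16}{3}\right) 5 - \frac{23}{9} = - \frac{80}{3} - \frac{23}{9} = - \frac{263}{9}$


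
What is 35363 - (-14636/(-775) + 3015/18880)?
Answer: 103430550339/2926400 ≈ 35344.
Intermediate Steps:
35363 - (-14636/(-775) + 3015/18880) = 35363 - (-14636*(-1/775) + 3015*(1/18880)) = 35363 - (14636/775 + 603/3776) = 35363 - 1*55732861/2926400 = 35363 - 55732861/2926400 = 103430550339/2926400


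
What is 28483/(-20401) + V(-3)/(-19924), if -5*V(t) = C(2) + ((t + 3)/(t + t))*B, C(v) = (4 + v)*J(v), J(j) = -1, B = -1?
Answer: -1418799433/1016173810 ≈ -1.3962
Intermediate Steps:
C(v) = -4 - v (C(v) = (4 + v)*(-1) = -4 - v)
V(t) = 6/5 + (3 + t)/(10*t) (V(t) = -((-4 - 1*2) + ((t + 3)/(t + t))*(-1))/5 = -((-4 - 2) + ((3 + t)/((2*t)))*(-1))/5 = -(-6 + ((3 + t)*(1/(2*t)))*(-1))/5 = -(-6 + ((3 + t)/(2*t))*(-1))/5 = -(-6 - (3 + t)/(2*t))/5 = 6/5 + (3 + t)/(10*t))
28483/(-20401) + V(-3)/(-19924) = 28483/(-20401) + ((⅒)*(3 + 13*(-3))/(-3))/(-19924) = 28483*(-1/20401) + ((⅒)*(-⅓)*(3 - 39))*(-1/19924) = -28483/20401 + ((⅒)*(-⅓)*(-36))*(-1/19924) = -28483/20401 + (6/5)*(-1/19924) = -28483/20401 - 3/49810 = -1418799433/1016173810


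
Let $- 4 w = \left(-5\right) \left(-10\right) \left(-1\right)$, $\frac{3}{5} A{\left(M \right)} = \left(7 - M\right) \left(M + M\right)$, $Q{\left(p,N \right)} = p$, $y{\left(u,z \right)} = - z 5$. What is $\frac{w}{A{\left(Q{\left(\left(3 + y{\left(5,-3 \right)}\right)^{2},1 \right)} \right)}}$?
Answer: $- \frac{5}{136944} \approx -3.6511 \cdot 10^{-5}$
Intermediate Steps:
$y{\left(u,z \right)} = - 5 z$
$A{\left(M \right)} = \frac{10 M \left(7 - M\right)}{3}$ ($A{\left(M \right)} = \frac{5 \left(7 - M\right) \left(M + M\right)}{3} = \frac{5 \left(7 - M\right) 2 M}{3} = \frac{5 \cdot 2 M \left(7 - M\right)}{3} = \frac{10 M \left(7 - M\right)}{3}$)
$w = \frac{25}{2}$ ($w = - \frac{\left(-5\right) \left(-10\right) \left(-1\right)}{4} = - \frac{50 \left(-1\right)}{4} = \left(- \frac{1}{4}\right) \left(-50\right) = \frac{25}{2} \approx 12.5$)
$\frac{w}{A{\left(Q{\left(\left(3 + y{\left(5,-3 \right)}\right)^{2},1 \right)} \right)}} = \frac{25}{2 \frac{10 \left(3 - -15\right)^{2} \left(7 - \left(3 - -15\right)^{2}\right)}{3}} = \frac{25}{2 \frac{10 \left(3 + 15\right)^{2} \left(7 - \left(3 + 15\right)^{2}\right)}{3}} = \frac{25}{2 \frac{10 \cdot 18^{2} \left(7 - 18^{2}\right)}{3}} = \frac{25}{2 \cdot \frac{10}{3} \cdot 324 \left(7 - 324\right)} = \frac{25}{2 \cdot \frac{10}{3} \cdot 324 \left(-317\right)} = \frac{25}{2 \left(-342360\right)} = \frac{25}{2} \left(- \frac{1}{342360}\right) = - \frac{5}{136944}$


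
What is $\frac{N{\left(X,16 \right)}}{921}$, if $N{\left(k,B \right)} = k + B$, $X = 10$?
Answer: $\frac{26}{921} \approx 0.02823$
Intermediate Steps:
$N{\left(k,B \right)} = B + k$
$\frac{N{\left(X,16 \right)}}{921} = \frac{16 + 10}{921} = 26 \cdot \frac{1}{921} = \frac{26}{921}$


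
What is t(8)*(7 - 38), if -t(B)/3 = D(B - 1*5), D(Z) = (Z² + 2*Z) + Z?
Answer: 1674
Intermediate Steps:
D(Z) = Z² + 3*Z
t(B) = -3*(-5 + B)*(-2 + B) (t(B) = -3*(B - 1*5)*(3 + (B - 1*5)) = -3*(B - 5)*(3 + (B - 5)) = -3*(-5 + B)*(3 + (-5 + B)) = -3*(-5 + B)*(-2 + B))
t(8)*(7 - 38) = (-3*(-5 + 8)*(-2 + 8))*(7 - 38) = -3*3*6*(-31) = -54*(-31) = 1674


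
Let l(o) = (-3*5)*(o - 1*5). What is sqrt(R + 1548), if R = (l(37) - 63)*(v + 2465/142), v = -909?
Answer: 5*sqrt(391753434)/142 ≈ 696.93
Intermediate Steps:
l(o) = 75 - 15*o (l(o) = -15*(o - 5) = -15*(-5 + o) = 75 - 15*o)
R = 68750859/142 (R = ((75 - 15*37) - 63)*(-909 + 2465/142) = ((75 - 555) - 63)*(-909 + 2465*(1/142)) = (-480 - 63)*(-909 + 2465/142) = -543*(-126613/142) = 68750859/142 ≈ 4.8416e+5)
sqrt(R + 1548) = sqrt(68750859/142 + 1548) = sqrt(68970675/142) = 5*sqrt(391753434)/142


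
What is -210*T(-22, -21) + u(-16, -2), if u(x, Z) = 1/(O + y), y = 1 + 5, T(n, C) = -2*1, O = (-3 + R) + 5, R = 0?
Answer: 3361/8 ≈ 420.13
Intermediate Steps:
O = 2 (O = (-3 + 0) + 5 = -3 + 5 = 2)
T(n, C) = -2
y = 6
u(x, Z) = ⅛ (u(x, Z) = 1/(2 + 6) = 1/8 = ⅛)
-210*T(-22, -21) + u(-16, -2) = -210*(-2) + ⅛ = 420 + ⅛ = 3361/8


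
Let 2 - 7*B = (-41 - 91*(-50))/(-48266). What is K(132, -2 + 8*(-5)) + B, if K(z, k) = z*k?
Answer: -1873005887/337862 ≈ -5543.7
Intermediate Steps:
K(z, k) = k*z
B = 101041/337862 (B = 2/7 - (-41 - 91*(-50))/(7*(-48266)) = 2/7 - (-41 + 4550)*(-1)/(7*48266) = 2/7 - 4509*(-1)/(7*48266) = 2/7 - ⅐*(-4509/48266) = 2/7 + 4509/337862 = 101041/337862 ≈ 0.29906)
K(132, -2 + 8*(-5)) + B = (-2 + 8*(-5))*132 + 101041/337862 = (-2 - 40)*132 + 101041/337862 = -42*132 + 101041/337862 = -5544 + 101041/337862 = -1873005887/337862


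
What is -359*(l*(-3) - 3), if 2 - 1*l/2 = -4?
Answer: 14001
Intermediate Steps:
l = 12 (l = 4 - 2*(-4) = 4 + 8 = 12)
-359*(l*(-3) - 3) = -359*(12*(-3) - 3) = -359*(-36 - 3) = -359*(-39) = 14001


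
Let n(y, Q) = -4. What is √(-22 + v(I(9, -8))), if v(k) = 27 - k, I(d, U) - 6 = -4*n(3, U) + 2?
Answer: I*√19 ≈ 4.3589*I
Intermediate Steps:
I(d, U) = 24 (I(d, U) = 6 + (-4*(-4) + 2) = 6 + (16 + 2) = 6 + 18 = 24)
√(-22 + v(I(9, -8))) = √(-22 + (27 - 1*24)) = √(-22 + (27 - 24)) = √(-22 + 3) = √(-19) = I*√19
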